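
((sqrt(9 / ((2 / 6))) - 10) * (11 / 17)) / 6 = -55 / 51+11 * sqrt(3) / 34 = -0.52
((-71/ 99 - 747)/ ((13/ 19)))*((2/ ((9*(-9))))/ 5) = 2812912/ 521235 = 5.40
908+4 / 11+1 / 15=908.43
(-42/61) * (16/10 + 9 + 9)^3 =-39530064/7625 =-5184.27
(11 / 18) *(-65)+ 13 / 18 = -39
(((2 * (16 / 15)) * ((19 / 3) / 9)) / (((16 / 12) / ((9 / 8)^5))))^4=2981326469522972481 / 175921860444160000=16.95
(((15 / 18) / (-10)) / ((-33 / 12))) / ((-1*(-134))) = 1 / 4422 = 0.00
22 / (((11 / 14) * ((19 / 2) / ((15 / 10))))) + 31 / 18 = 2101 / 342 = 6.14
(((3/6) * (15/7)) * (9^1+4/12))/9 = 10/9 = 1.11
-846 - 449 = -1295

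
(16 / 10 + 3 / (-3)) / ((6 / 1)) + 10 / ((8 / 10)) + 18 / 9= 73 / 5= 14.60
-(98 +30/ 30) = -99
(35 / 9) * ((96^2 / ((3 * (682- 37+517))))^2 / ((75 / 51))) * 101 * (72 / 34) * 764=3020180.69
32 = 32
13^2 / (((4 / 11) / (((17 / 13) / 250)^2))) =3179 / 250000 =0.01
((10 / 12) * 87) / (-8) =-145 / 16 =-9.06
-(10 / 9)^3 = -1000 / 729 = -1.37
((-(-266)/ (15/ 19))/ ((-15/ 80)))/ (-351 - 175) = 40432/ 11835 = 3.42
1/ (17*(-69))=-1/ 1173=-0.00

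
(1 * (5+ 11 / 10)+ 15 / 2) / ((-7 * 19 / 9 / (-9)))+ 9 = 11493 / 665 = 17.28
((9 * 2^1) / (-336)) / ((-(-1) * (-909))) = 1 / 16968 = 0.00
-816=-816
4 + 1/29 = 117/29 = 4.03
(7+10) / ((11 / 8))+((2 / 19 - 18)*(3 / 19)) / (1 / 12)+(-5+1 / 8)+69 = 1352771 / 31768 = 42.58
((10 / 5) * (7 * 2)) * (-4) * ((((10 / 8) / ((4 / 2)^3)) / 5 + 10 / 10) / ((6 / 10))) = -385 / 2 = -192.50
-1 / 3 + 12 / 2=17 / 3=5.67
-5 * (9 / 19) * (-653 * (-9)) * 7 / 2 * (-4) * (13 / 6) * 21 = 168464205 / 19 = 8866537.11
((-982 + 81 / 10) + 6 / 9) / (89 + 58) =-4171 / 630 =-6.62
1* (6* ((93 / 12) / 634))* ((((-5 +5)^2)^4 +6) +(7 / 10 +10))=15531 / 12680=1.22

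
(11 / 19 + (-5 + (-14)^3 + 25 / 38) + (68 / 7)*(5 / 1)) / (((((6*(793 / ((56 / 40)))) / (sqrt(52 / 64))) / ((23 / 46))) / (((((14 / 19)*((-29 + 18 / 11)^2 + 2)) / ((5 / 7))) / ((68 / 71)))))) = -289.45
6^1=6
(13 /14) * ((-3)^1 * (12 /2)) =-117 /7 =-16.71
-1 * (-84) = 84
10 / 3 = 3.33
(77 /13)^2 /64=5929 /10816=0.55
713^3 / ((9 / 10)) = 3624670970 / 9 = 402741218.89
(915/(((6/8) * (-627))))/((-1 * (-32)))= -305/5016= -0.06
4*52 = 208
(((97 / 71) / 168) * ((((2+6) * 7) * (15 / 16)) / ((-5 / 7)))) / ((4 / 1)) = -679 / 4544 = -0.15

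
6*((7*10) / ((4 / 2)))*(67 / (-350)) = -201 / 5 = -40.20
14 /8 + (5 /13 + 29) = 1619 /52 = 31.13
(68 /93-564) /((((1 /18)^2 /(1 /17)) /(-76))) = 429967872 /527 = 815878.31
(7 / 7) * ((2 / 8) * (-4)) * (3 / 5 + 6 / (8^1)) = -27 / 20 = -1.35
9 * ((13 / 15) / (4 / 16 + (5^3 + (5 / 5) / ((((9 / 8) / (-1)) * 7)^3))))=39007332 / 626357495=0.06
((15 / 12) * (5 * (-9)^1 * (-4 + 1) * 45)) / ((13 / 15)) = 455625 / 52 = 8762.02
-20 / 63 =-0.32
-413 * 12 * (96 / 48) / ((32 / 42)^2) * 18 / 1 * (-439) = 2158822449 / 16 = 134926403.06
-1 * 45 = -45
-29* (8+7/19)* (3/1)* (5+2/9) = -72239/19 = -3802.05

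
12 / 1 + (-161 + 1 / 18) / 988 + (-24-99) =-1976921 / 17784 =-111.16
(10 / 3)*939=3130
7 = 7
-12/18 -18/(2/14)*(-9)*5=5669.33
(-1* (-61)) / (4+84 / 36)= 183 / 19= 9.63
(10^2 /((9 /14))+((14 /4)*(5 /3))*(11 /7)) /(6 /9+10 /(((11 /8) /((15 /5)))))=32615 /4452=7.33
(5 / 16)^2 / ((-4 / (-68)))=425 / 256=1.66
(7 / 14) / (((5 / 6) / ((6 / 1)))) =18 / 5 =3.60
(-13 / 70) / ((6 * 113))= -13 / 47460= -0.00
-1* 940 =-940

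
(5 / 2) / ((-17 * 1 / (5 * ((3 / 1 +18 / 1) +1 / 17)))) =-4475 / 289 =-15.48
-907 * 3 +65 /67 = -182242 /67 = -2720.03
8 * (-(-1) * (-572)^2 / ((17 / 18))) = 47114496 / 17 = 2771440.94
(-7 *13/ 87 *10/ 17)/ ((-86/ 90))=13650/ 21199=0.64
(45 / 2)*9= 405 / 2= 202.50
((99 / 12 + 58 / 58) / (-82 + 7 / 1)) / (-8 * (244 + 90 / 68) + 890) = 629 / 5470200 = 0.00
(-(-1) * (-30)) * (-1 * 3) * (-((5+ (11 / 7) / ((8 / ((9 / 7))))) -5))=-4455 / 196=-22.73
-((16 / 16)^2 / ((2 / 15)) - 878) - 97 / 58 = 25196 / 29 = 868.83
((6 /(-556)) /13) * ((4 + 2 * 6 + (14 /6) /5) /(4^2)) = -19 /22240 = -0.00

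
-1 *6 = -6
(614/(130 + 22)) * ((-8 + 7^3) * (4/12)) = 102845/228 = 451.07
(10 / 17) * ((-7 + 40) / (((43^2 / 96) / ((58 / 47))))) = 1837440 / 1477351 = 1.24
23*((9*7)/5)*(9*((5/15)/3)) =1449/5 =289.80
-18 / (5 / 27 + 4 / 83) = -40338 / 523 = -77.13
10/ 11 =0.91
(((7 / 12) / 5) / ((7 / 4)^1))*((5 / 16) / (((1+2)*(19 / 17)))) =17 / 2736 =0.01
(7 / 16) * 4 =7 / 4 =1.75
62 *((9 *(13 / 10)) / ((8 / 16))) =7254 / 5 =1450.80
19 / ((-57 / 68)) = -22.67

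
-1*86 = -86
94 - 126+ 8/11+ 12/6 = -322/11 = -29.27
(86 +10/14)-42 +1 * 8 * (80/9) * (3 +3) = 9899/21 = 471.38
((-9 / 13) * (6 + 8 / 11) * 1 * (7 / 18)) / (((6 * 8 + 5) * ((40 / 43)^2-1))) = 478891 / 1887171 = 0.25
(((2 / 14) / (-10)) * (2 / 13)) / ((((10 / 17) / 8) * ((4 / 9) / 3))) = -0.20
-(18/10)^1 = -9/5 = -1.80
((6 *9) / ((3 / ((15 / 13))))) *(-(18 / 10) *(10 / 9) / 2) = -270 / 13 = -20.77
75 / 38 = 1.97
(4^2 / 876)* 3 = 4 / 73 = 0.05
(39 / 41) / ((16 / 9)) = 351 / 656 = 0.54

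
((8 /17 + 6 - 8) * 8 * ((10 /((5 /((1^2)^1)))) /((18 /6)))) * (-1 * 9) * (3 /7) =3744 /119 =31.46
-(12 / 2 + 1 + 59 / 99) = -752 / 99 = -7.60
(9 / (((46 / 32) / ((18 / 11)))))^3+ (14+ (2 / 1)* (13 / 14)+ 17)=125624494526 / 113359939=1108.19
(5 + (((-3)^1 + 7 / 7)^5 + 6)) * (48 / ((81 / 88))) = -9856 / 9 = -1095.11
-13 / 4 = -3.25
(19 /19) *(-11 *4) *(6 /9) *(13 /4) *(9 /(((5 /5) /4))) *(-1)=3432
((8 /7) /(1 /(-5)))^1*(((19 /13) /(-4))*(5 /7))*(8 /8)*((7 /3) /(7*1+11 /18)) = 5700 /12467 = 0.46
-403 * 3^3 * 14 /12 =-25389 /2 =-12694.50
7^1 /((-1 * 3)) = -7 /3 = -2.33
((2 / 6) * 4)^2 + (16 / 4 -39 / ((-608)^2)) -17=-37336415 / 3326976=-11.22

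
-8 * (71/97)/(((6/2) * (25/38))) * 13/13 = -21584/7275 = -2.97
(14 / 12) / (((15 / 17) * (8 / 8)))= 1.32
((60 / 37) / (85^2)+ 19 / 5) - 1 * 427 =-22626376 / 53465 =-423.20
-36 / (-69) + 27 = 633 / 23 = 27.52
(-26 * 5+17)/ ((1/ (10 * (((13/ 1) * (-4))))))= 58760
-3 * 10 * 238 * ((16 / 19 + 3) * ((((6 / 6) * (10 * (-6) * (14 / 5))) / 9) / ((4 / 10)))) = 24323600 / 19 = 1280189.47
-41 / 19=-2.16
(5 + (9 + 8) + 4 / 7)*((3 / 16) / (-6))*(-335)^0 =-79 / 112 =-0.71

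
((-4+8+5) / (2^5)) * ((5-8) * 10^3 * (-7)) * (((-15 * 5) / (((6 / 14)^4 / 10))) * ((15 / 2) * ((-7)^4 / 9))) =-3152625546875 / 12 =-262718795572.92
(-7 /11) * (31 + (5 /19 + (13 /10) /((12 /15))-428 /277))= -9237669 /463144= -19.95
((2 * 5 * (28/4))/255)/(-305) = -14/15555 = -0.00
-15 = -15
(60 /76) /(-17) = -15 /323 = -0.05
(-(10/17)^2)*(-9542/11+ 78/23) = 21860800/73117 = 298.98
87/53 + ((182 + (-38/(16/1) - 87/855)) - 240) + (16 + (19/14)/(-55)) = -398797843/9304680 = -42.86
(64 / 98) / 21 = 32 / 1029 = 0.03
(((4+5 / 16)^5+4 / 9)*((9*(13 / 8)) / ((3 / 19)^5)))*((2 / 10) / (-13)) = -6972930728997611 / 2038431744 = -3420733.00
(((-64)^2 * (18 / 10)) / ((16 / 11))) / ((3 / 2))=16896 / 5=3379.20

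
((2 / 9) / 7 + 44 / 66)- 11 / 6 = -143 / 126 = -1.13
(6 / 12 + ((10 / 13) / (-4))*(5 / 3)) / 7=1 / 39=0.03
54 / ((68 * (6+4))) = 27 / 340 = 0.08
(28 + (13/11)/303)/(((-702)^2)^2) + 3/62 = 1214157487082239/25092588006568368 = 0.05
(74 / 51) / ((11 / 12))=1.58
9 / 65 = 0.14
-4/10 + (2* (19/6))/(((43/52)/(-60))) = -98886/215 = -459.93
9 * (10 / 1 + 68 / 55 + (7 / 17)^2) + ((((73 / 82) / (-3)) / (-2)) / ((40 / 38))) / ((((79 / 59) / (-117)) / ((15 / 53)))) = 4329484484661 / 43658351440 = 99.17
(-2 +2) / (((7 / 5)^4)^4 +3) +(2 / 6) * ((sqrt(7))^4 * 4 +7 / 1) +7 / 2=427 / 6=71.17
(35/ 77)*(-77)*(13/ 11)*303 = -137865/ 11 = -12533.18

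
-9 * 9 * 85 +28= -6857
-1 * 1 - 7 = -8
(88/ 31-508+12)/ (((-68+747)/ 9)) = -6.54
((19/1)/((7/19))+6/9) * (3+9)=4388/7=626.86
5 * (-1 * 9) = -45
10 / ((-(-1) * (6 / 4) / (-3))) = -20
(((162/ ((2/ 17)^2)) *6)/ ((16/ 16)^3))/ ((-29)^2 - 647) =361.99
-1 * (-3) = 3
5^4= 625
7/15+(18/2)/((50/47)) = 1339/150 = 8.93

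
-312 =-312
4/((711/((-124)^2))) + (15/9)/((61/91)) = 3859579/43371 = 88.99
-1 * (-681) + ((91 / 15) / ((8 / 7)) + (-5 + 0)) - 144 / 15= 16121 / 24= 671.71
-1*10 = -10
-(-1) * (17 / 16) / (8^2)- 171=-175087 / 1024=-170.98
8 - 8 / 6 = 20 / 3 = 6.67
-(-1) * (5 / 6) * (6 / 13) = 5 / 13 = 0.38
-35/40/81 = -7/648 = -0.01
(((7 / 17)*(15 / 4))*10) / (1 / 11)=5775 / 34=169.85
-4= -4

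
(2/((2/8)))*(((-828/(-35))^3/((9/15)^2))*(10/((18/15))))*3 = 2522949120/343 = 7355536.79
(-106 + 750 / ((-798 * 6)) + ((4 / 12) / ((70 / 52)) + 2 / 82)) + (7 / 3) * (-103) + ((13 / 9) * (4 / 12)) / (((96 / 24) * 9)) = -346.20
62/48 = 31/24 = 1.29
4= 4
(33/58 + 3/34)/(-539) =-324/265727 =-0.00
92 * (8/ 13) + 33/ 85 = 62989/ 1105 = 57.00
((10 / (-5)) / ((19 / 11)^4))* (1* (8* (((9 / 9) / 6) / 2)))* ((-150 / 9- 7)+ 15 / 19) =76367456 / 22284891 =3.43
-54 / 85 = -0.64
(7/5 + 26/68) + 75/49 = 27597/8330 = 3.31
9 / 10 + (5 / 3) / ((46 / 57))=2.97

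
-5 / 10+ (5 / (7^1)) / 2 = -1 / 7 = -0.14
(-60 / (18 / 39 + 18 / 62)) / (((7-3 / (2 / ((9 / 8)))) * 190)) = -12896 / 163115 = -0.08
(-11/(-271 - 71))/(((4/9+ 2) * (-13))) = -1/988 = -0.00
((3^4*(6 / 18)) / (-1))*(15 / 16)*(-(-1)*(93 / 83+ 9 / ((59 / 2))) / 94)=-2827305 / 7365088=-0.38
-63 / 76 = -0.83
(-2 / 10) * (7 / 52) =-0.03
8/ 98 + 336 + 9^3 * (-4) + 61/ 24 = -3030995/ 1176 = -2577.38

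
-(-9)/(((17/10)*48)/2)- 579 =-39357/68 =-578.78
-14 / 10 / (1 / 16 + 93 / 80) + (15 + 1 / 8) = 783 / 56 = 13.98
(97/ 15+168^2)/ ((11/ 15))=423457/ 11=38496.09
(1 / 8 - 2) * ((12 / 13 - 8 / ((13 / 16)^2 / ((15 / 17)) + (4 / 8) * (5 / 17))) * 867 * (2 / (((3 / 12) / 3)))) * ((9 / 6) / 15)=23751660942 / 759733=31263.17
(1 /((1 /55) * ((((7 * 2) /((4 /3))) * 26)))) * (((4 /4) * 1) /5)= 11 /273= 0.04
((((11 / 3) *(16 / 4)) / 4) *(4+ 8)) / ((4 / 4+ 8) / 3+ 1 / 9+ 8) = 99 / 25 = 3.96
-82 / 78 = -41 / 39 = -1.05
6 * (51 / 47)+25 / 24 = 8519 / 1128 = 7.55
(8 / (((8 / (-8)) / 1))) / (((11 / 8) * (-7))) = 64 / 77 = 0.83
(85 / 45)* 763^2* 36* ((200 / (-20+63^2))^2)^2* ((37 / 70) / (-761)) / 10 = -3347970752000000 / 185068792645741961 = -0.02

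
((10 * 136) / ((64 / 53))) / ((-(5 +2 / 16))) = -219.76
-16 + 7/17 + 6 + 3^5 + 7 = 4087/17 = 240.41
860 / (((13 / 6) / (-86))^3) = -118153762560 / 2197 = -53779591.52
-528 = -528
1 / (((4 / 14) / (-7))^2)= 2401 / 4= 600.25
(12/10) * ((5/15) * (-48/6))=-3.20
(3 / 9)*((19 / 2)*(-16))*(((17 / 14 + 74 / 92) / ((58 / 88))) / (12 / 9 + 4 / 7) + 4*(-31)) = 12408596 / 2001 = 6201.20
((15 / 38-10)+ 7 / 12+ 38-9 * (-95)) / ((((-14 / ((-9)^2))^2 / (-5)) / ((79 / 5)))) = -34821879831 / 14896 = -2337666.48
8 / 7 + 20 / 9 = 212 / 63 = 3.37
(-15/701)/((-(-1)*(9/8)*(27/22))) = -880/56781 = -0.02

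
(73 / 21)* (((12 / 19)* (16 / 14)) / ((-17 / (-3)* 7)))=7008 / 110789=0.06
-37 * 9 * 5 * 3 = -4995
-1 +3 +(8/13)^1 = 34/13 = 2.62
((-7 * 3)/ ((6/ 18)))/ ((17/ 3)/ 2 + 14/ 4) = -189/ 19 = -9.95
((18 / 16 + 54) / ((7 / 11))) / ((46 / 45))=31185 / 368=84.74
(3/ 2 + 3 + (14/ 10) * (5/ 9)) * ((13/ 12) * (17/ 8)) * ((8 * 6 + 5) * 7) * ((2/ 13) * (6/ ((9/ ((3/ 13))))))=599165/ 5616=106.69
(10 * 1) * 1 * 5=50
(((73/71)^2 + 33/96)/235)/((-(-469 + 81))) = 225979/14708428160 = 0.00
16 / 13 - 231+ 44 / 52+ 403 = 2263 / 13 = 174.08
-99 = -99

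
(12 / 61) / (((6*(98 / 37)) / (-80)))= -2960 / 2989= -0.99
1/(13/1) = 1/13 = 0.08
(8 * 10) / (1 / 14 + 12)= 1120 / 169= 6.63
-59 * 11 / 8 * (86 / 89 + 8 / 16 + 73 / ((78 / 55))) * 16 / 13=-238516586 / 45123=-5285.92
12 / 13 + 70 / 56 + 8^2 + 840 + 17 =923.17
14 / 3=4.67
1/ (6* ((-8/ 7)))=-7/ 48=-0.15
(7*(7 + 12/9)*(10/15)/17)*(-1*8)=-2800/153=-18.30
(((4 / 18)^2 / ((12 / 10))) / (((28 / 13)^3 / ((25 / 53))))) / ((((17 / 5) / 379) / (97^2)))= 4896578854375 / 2403118368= 2037.59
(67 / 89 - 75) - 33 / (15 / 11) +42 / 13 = -550827 / 5785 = -95.22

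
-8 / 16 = -1 / 2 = -0.50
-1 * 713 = -713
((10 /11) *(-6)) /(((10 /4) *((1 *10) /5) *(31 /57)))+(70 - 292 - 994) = -415340 /341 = -1218.01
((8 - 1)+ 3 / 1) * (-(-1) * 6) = 60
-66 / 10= -33 / 5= -6.60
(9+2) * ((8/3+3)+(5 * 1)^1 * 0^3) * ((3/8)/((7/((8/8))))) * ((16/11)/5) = 34/35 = 0.97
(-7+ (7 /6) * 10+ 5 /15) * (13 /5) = 13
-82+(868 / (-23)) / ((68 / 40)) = -40742 / 391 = -104.20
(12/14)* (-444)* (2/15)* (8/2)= -7104/35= -202.97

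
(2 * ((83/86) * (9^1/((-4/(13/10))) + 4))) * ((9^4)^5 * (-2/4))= -1009086233101725090483/80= -12613577913771563631.04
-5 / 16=-0.31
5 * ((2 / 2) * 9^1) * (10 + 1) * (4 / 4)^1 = 495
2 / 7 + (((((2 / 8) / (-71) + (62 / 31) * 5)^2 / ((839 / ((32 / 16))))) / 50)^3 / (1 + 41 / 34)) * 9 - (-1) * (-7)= -2844616934823542207641041354923 / 423666379834452205914400000000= -6.71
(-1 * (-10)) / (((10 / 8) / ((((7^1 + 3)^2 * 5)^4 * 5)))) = 2500000000000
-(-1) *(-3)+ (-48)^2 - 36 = 2265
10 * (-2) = -20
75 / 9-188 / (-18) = 169 / 9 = 18.78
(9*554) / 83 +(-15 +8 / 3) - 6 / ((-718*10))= 42675077 / 893910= 47.74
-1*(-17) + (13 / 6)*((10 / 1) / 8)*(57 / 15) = 655 / 24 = 27.29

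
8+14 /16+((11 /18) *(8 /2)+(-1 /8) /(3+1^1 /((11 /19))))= 42281 /3744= 11.29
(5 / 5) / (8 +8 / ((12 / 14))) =3 / 52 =0.06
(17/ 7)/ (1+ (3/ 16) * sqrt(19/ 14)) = 8704/ 3413 - 816 * sqrt(266)/ 23891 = 1.99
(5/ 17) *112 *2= 1120/ 17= 65.88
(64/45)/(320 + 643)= 64/43335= 0.00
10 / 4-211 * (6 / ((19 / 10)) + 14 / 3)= -187927 / 114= -1648.48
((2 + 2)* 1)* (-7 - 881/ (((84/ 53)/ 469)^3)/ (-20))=39448266424111/ 8640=4565771576.86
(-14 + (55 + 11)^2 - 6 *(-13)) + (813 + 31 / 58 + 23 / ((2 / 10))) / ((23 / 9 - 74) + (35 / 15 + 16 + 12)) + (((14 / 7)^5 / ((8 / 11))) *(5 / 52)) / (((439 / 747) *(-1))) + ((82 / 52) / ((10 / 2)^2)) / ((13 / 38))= 34950627088227 / 7960694300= 4390.40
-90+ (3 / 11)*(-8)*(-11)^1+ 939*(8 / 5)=7182 / 5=1436.40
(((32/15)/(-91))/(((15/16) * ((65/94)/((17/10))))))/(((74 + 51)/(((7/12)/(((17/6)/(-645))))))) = 0.07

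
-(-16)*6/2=48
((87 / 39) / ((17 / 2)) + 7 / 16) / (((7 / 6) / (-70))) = -42.00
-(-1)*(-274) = -274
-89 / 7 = -12.71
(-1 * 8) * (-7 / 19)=56 / 19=2.95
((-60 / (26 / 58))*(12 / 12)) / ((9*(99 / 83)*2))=-6.23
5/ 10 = 1/ 2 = 0.50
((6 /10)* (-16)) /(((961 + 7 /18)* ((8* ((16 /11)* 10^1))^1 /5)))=-297 /692200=-0.00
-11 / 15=-0.73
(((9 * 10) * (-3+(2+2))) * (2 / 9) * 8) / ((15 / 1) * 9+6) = 160 / 141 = 1.13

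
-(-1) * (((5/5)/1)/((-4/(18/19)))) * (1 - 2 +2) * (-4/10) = 0.09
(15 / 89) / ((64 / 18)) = 135 / 2848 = 0.05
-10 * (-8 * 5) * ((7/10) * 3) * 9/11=7560/11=687.27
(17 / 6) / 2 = 17 / 12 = 1.42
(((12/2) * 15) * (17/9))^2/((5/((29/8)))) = 41905/2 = 20952.50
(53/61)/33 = 53/2013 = 0.03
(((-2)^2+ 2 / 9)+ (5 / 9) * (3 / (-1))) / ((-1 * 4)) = -23 / 36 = -0.64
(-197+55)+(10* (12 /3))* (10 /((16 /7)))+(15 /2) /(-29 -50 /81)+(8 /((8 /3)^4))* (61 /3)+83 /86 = 1950439483 /52816384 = 36.93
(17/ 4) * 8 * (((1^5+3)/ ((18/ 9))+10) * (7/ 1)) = 2856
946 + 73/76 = 71969/76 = 946.96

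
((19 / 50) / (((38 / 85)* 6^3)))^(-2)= 18662400 / 289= 64575.78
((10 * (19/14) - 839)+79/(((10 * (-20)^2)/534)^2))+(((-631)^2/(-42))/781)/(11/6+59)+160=-1060337131734379/1596364000000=-664.22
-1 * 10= -10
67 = 67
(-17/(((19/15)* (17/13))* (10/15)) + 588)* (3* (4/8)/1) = 65277/76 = 858.91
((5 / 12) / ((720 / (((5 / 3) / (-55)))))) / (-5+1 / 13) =13 / 3649536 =0.00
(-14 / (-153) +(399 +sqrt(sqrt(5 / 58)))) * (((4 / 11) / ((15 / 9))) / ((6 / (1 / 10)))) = 5^(1 / 4) * 58^(3 / 4) / 15950 +5551 / 3825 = 1.45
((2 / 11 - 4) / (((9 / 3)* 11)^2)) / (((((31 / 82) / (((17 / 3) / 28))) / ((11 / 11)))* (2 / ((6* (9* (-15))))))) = 31365 / 41261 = 0.76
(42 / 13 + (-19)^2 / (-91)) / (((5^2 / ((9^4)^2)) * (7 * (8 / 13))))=-2884130307 / 9800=-294299.01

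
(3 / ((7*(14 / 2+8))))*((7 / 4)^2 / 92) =7 / 7360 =0.00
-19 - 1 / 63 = -1198 / 63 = -19.02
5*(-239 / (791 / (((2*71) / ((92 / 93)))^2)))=-52101532755 / 1673756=-31128.51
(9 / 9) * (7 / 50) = 7 / 50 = 0.14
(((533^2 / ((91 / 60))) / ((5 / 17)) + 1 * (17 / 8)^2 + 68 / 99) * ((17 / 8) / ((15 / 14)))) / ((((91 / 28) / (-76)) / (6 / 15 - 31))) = 155099855498543 / 171600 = 903845311.76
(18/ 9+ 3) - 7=-2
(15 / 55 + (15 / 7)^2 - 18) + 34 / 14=-5771 / 539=-10.71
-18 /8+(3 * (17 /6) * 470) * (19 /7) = 303557 /28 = 10841.32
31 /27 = 1.15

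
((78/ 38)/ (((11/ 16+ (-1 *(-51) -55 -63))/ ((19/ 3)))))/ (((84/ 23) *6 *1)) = -598/ 66843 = -0.01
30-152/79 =2218/79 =28.08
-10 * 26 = -260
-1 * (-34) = 34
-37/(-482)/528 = 37/254496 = 0.00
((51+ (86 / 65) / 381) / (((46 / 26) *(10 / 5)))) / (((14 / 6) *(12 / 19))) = 3428417 / 350520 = 9.78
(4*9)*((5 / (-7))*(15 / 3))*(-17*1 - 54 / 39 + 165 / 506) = 2321.81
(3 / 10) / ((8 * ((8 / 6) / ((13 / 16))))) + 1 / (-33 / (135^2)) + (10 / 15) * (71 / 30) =-279124673 / 506880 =-550.67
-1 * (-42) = 42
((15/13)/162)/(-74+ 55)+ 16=16.00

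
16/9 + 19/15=137/45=3.04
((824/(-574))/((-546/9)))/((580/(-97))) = -0.00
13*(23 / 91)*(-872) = -20056 / 7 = -2865.14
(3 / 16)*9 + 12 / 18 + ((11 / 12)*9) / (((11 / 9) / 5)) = 1733 / 48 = 36.10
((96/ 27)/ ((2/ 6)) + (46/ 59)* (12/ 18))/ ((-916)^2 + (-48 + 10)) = 330/ 24751031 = 0.00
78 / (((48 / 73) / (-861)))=-817089 / 8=-102136.12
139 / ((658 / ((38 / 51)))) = 2641 / 16779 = 0.16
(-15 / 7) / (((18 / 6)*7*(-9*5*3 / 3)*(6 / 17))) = 17 / 2646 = 0.01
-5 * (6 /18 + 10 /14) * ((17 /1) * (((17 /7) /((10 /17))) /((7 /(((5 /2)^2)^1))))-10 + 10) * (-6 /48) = 1351075 /32928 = 41.03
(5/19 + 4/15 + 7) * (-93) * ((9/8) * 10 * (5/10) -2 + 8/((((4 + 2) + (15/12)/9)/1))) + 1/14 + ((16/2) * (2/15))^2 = -91261475503/26453700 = -3449.86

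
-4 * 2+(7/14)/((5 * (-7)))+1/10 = -277/35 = -7.91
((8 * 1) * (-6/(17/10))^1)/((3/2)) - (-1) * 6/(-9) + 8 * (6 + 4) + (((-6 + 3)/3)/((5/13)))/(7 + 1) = 122777/2040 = 60.18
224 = 224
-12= -12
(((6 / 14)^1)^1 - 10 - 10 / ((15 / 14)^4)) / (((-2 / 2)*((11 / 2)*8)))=1216199 / 3118500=0.39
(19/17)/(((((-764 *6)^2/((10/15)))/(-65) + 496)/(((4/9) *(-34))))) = 1235/35423262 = 0.00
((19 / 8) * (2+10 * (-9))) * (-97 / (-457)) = -44.36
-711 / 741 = -0.96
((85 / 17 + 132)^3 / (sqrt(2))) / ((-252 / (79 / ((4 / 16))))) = -203136887 * sqrt(2) / 126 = -2279991.59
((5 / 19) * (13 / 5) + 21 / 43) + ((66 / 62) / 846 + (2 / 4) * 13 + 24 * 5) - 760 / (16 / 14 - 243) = 790899540511 / 6045884151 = 130.82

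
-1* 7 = -7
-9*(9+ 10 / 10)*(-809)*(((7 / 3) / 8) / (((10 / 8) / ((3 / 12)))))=16989 / 4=4247.25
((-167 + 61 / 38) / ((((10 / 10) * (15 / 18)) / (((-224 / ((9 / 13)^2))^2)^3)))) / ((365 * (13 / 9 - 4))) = 2217292381731803.32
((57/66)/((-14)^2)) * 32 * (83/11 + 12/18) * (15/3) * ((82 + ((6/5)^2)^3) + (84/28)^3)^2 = 521152596312436/7177734375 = 72606.84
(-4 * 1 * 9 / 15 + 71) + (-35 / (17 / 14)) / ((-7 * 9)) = 52829 / 765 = 69.06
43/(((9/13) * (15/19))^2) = 2623387/18225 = 143.94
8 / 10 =4 / 5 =0.80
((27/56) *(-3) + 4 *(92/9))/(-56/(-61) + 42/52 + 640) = 15764047/256479804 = 0.06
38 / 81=0.47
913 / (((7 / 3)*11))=35.57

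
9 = 9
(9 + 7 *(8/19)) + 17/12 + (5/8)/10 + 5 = 16805/912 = 18.43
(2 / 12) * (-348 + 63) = -95 / 2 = -47.50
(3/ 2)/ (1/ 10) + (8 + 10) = 33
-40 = -40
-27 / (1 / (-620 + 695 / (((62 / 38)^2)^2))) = 13014267975 / 923521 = 14092.01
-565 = -565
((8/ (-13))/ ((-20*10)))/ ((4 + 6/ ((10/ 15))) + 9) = 1/ 7150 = 0.00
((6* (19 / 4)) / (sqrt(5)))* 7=399* sqrt(5) / 10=89.22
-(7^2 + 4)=-53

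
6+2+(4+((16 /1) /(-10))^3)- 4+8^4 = 4099.90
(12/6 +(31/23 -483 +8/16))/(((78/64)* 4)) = -29388/299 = -98.29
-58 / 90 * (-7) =203 / 45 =4.51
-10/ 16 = -5/ 8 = -0.62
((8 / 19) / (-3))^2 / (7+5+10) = 32 / 35739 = 0.00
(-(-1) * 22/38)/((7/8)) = 88/133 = 0.66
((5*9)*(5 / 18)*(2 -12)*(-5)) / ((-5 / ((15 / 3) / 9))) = -625 / 9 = -69.44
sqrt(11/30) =sqrt(330)/30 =0.61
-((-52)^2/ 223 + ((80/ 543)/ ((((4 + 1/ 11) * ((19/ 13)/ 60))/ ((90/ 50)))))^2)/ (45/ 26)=-1317101078176/ 118681145235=-11.10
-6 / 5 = -1.20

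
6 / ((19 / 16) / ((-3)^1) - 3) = -288 / 163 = -1.77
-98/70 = -7/5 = -1.40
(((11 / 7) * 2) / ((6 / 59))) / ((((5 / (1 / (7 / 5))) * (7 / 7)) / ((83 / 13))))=28.19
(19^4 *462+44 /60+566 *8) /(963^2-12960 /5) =903192461 /13871655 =65.11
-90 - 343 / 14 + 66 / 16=-883 / 8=-110.38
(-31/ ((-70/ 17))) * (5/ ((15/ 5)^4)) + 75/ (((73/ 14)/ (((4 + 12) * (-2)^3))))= -152371129/ 82782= -1840.63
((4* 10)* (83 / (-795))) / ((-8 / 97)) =8051 / 159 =50.64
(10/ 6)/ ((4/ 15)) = 25/ 4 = 6.25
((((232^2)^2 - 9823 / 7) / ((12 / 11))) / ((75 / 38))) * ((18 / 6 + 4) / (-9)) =-52325216801 / 50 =-1046504336.02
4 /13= 0.31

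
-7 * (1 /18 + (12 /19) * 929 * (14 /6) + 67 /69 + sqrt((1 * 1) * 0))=-75439301 /7866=-9590.55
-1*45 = -45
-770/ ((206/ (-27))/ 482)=5010390/ 103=48644.56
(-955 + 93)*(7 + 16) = -19826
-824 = -824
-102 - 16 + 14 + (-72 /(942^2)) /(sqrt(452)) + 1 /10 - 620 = -7239 /10 - sqrt(113) /2785337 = -723.90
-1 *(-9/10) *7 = 63/10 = 6.30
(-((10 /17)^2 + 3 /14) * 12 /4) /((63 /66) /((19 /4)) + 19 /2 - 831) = 1421409 /694501969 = 0.00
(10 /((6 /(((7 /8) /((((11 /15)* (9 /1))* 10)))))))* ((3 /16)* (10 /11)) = 175 /46464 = 0.00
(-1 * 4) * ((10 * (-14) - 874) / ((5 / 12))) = 48672 / 5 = 9734.40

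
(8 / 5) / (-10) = -4 / 25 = -0.16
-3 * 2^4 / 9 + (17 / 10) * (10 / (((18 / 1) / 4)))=-14 / 9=-1.56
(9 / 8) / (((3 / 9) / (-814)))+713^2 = 2022487 / 4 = 505621.75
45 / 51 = 0.88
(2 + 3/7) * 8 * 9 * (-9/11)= -11016/77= -143.06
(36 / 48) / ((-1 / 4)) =-3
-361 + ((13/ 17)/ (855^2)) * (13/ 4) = -17945201531/ 49709700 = -361.00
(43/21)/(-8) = -43/168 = -0.26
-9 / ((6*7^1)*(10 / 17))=-51 / 140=-0.36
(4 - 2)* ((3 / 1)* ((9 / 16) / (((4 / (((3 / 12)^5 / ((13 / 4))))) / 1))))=27 / 106496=0.00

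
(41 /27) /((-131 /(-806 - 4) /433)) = 532590 /131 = 4065.57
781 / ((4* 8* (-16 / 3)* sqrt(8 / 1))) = -2343* sqrt(2) / 2048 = -1.62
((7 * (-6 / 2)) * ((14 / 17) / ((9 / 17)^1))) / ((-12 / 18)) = 49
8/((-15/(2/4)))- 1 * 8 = -124/15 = -8.27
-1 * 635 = -635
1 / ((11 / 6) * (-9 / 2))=-4 / 33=-0.12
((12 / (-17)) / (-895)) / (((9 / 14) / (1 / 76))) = 14 / 867255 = 0.00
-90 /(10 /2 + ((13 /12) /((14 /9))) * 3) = -5040 /397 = -12.70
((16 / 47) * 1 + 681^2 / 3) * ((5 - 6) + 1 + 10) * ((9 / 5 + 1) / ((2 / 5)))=508592350 / 47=10821113.83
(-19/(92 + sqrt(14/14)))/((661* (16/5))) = -0.00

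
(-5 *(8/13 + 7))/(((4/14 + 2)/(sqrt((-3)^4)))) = -31185/208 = -149.93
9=9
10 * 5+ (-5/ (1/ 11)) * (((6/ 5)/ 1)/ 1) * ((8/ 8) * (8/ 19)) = 422/ 19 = 22.21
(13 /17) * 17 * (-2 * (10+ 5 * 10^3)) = -130260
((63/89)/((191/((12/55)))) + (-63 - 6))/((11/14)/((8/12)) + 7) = -1806292572/214102405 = -8.44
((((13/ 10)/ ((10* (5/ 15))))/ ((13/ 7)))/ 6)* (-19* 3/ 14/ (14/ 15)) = -171/ 1120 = -0.15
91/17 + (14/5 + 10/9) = 7087/765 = 9.26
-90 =-90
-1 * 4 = -4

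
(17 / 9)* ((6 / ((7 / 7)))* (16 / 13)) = 544 / 39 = 13.95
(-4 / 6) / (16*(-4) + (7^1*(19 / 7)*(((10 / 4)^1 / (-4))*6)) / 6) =16 / 1821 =0.01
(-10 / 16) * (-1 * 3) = 15 / 8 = 1.88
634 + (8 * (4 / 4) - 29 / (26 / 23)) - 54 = 14621 / 26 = 562.35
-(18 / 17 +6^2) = -630 / 17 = -37.06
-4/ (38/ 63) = -126/ 19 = -6.63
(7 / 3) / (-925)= -7 / 2775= -0.00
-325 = -325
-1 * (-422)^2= -178084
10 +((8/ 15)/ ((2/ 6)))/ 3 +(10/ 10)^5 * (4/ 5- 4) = 22/ 3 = 7.33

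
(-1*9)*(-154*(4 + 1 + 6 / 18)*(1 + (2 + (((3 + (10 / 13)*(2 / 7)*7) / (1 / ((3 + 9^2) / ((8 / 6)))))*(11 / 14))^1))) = 21876624 / 13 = 1682817.23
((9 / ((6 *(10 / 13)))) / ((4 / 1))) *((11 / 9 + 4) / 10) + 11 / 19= 38009 / 45600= 0.83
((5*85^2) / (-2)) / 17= -2125 / 2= -1062.50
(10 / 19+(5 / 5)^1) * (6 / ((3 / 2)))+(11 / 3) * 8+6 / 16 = 16331 / 456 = 35.81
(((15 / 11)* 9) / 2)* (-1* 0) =0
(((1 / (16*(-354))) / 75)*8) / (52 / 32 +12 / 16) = -2 / 252225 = -0.00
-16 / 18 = -8 / 9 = -0.89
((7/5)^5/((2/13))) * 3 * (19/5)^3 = 4495889307/781250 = 5754.74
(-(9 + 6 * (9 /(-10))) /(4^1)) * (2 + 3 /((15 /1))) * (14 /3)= -231 /25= -9.24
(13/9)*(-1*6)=-26/3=-8.67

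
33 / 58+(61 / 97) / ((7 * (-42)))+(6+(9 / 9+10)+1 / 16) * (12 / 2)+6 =360389149 / 3308088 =108.94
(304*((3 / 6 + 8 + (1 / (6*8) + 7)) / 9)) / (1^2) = 14155 / 27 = 524.26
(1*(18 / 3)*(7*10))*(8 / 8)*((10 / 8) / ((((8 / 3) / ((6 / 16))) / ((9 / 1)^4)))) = 31000725 / 64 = 484386.33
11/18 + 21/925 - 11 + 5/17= -2850899/283050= -10.07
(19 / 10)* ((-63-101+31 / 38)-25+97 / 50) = -44233 / 125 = -353.86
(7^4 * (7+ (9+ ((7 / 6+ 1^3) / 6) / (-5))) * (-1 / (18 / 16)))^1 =-13767334 / 405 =-33993.42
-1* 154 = -154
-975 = -975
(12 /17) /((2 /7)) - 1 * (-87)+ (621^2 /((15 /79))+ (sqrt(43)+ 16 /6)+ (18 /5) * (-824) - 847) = sqrt(43)+ 516966941 /255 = 2027327.89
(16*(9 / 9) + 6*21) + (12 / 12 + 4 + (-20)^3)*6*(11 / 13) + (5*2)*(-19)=-40638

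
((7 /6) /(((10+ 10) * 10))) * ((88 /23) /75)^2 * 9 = 3388 /24796875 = 0.00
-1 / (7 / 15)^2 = -225 / 49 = -4.59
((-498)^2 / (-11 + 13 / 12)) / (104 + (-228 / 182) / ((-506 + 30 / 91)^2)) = -3150849536262144 / 13102917702875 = -240.47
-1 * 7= -7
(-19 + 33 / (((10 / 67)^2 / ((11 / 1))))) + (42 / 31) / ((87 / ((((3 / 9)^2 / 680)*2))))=223872460099 / 13754700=16276.07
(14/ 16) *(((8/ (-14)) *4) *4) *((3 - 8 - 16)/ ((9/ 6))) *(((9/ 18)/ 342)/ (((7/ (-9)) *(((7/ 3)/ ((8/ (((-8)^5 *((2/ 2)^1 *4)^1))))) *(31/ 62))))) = 3/ 272384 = 0.00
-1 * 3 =-3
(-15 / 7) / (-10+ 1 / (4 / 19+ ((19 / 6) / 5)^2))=31377 / 122486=0.26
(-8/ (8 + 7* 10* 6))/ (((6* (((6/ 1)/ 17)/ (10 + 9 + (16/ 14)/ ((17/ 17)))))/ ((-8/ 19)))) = 3196/ 42693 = 0.07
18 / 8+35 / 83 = 887 / 332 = 2.67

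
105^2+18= 11043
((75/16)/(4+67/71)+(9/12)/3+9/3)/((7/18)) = 10.80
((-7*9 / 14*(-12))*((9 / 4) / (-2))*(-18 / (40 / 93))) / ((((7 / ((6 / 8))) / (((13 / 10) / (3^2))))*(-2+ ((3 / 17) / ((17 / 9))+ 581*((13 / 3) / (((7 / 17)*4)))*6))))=0.00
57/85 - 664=-56383/85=-663.33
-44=-44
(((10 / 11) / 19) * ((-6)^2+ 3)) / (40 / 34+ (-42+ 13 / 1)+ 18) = -6630 / 34903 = -0.19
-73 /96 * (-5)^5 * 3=228125 /32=7128.91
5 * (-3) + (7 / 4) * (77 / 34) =-1501 / 136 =-11.04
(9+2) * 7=77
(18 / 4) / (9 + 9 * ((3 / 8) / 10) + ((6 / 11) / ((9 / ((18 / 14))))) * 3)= 0.47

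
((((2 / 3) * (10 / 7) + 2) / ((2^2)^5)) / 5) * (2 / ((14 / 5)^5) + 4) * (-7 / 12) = -11147321 / 8260976640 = -0.00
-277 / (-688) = 277 / 688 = 0.40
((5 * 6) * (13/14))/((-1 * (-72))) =65/168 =0.39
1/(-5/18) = -18/5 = -3.60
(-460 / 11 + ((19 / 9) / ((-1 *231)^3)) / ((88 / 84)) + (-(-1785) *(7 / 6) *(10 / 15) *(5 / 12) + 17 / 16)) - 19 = 518.72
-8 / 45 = -0.18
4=4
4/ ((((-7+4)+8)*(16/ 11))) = 11/ 20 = 0.55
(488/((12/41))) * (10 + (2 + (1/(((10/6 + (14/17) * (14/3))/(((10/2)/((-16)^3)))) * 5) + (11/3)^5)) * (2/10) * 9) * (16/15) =468885017312819/218505600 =2145871.86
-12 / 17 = -0.71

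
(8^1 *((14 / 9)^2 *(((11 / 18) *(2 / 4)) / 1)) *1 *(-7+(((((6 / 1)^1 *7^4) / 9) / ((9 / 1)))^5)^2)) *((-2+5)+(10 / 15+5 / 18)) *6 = 4432739742229500768764681.00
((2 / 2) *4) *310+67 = 1307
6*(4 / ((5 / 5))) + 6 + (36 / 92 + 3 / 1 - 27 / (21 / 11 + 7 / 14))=27042 / 1219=22.18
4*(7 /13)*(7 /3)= 196 /39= 5.03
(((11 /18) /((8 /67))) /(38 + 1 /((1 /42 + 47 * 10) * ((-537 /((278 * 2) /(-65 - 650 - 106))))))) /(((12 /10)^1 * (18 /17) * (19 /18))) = 0.10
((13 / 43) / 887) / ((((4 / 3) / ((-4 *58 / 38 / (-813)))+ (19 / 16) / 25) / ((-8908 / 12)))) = -0.00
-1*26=-26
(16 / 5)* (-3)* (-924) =44352 / 5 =8870.40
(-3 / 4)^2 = 9 / 16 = 0.56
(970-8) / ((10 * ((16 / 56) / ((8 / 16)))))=3367 / 20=168.35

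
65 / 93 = 0.70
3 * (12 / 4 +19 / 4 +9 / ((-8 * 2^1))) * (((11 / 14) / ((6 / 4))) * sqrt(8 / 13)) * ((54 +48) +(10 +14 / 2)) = 1054.37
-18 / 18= -1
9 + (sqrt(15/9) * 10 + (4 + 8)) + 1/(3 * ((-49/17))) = 10 * sqrt(15)/3 + 3070/147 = 33.79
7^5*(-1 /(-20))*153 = 2571471 /20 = 128573.55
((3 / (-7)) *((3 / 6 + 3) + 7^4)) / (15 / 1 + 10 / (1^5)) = -2061 / 50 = -41.22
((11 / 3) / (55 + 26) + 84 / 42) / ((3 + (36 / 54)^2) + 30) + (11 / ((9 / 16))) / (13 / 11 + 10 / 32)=4014577 / 305343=13.15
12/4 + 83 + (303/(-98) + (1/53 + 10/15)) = 83.59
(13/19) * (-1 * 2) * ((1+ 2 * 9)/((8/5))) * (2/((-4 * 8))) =65/64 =1.02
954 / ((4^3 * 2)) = 7.45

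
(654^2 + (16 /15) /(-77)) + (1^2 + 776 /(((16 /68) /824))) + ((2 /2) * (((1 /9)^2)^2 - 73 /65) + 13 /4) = 3145271.11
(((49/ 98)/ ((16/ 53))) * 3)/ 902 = 159/ 28864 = 0.01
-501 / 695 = -0.72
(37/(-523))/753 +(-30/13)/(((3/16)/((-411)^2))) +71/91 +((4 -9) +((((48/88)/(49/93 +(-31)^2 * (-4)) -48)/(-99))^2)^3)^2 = -565500217786337385543024918897932849553556068121660661575668942172022978964808318126119063276659816804342226163/272005609606391804429110234042965109918331105896015249035907762540254668516526774697161841743573315277683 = -2079002.04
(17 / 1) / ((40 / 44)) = 187 / 10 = 18.70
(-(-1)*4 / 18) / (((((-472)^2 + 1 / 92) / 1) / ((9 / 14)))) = 92 / 143472903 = 0.00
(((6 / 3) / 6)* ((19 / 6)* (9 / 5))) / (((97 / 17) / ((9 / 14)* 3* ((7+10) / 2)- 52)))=-11.86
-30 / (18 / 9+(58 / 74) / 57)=-63270 / 4247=-14.90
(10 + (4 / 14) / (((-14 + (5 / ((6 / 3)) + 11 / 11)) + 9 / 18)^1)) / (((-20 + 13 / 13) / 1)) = -349 / 665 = -0.52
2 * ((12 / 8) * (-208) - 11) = -646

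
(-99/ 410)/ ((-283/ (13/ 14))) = 0.00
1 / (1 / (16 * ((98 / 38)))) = 784 / 19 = 41.26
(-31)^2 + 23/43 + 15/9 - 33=119996/129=930.20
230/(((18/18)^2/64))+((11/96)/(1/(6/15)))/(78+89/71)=19879066381/1350480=14720.00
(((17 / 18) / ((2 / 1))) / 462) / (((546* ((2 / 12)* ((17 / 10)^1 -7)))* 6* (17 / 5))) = -25 / 240648408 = -0.00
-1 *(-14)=14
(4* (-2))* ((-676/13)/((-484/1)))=-0.86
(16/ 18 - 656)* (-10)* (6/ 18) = 58960/ 27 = 2183.70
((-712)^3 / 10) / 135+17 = -180460589 / 675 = -267349.02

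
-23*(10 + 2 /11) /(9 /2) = -5152 /99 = -52.04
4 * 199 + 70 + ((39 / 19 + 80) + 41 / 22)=397065 / 418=949.92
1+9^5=59050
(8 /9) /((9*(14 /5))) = 20 /567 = 0.04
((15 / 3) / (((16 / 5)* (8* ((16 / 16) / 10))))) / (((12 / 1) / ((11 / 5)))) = 275 / 768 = 0.36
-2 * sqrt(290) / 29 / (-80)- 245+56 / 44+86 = -1735 / 11+sqrt(290) / 1160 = -157.71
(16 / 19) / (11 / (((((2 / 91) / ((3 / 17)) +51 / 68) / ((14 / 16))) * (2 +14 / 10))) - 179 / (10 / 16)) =-0.00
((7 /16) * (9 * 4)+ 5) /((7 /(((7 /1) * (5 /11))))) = 415 /44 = 9.43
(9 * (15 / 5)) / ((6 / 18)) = 81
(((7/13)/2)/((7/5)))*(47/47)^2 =5/26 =0.19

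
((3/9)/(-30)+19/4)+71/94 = 46481/8460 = 5.49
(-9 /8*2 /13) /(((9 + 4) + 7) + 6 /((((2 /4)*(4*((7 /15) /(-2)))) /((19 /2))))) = 0.00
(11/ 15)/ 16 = 11/ 240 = 0.05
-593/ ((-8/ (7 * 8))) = 4151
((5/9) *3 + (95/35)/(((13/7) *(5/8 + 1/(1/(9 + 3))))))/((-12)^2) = 7021/567216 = 0.01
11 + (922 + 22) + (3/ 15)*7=956.40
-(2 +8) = -10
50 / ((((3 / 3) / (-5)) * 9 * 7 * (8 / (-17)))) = 2125 / 252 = 8.43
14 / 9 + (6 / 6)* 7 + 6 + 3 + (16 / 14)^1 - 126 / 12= 1033 / 126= 8.20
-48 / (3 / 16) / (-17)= 256 / 17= 15.06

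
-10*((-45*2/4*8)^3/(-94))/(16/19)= -34627500/47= -736755.32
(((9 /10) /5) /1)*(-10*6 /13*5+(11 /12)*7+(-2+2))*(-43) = 335271 /2600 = 128.95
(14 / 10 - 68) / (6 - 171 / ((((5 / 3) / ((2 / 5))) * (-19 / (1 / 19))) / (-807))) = 10545 / 13576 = 0.78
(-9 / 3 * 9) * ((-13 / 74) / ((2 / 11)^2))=42471 / 296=143.48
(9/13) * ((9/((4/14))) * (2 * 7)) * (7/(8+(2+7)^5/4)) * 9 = 1000188/768053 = 1.30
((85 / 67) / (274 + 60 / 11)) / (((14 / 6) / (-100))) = -140250 / 720853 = -0.19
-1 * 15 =-15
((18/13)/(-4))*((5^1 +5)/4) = -45/52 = -0.87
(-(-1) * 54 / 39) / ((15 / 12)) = 72 / 65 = 1.11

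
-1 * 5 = -5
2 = 2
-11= -11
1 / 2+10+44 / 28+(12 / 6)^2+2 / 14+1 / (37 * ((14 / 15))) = 601 / 37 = 16.24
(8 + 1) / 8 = 9 / 8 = 1.12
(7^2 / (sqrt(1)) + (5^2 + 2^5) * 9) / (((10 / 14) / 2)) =7868 / 5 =1573.60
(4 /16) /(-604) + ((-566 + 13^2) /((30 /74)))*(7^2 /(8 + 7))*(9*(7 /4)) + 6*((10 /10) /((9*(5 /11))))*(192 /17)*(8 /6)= -155132591623 /3080400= -50361.18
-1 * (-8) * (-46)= -368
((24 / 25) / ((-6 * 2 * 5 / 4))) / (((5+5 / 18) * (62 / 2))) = -144 / 368125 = -0.00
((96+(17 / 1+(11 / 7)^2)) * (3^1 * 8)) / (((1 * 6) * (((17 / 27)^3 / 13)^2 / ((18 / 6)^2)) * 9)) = 1481808985691112 / 1182740881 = 1252860.21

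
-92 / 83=-1.11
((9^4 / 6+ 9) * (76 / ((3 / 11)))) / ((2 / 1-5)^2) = 102410 / 3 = 34136.67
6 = 6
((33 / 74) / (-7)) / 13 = -0.00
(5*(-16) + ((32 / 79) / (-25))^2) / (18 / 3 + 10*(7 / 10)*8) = -5033048 / 3900625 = -1.29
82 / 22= 41 / 11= 3.73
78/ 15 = 26/ 5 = 5.20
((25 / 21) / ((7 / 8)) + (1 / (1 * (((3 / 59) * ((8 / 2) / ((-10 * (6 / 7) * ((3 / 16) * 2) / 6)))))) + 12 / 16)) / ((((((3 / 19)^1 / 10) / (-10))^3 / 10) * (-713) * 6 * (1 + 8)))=-34533.01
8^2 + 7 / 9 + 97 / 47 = 28274 / 423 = 66.84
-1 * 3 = -3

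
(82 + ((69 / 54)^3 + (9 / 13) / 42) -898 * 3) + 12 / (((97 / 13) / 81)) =-127648991671 / 51479064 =-2479.63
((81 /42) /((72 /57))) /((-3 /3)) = -171 /112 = -1.53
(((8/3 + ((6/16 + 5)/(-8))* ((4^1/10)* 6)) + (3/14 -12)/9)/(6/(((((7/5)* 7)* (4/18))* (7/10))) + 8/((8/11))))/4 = -7007/1639360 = -0.00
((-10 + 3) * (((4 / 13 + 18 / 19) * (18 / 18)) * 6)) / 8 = -3255 / 494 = -6.59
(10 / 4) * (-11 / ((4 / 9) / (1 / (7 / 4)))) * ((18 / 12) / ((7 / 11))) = -16335 / 196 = -83.34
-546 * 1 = -546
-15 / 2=-7.50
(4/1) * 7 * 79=2212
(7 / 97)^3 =343 / 912673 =0.00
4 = 4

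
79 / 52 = 1.52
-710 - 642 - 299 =-1651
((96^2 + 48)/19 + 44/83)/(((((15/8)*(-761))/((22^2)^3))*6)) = -349095817376768/54004365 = -6464214.83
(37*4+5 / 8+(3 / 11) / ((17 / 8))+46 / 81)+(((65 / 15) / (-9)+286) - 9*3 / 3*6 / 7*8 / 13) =4742636981 / 11027016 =430.09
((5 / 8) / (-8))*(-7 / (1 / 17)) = 595 / 64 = 9.30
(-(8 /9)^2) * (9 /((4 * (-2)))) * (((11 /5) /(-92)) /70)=-11 /36225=-0.00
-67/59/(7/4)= -268/413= -0.65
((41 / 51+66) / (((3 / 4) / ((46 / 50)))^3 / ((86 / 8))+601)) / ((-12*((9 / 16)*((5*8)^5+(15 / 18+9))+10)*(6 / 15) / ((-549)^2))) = -19101886268852160 / 157653760886772704579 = -0.00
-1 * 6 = -6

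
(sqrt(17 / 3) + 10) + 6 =sqrt(51) / 3 + 16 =18.38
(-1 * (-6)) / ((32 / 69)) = 207 / 16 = 12.94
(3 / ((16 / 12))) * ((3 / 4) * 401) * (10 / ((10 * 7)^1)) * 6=32481 / 56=580.02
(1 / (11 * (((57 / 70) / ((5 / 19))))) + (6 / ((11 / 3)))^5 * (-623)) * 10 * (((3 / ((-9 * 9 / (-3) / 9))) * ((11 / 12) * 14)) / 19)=-44621619397670 / 903803571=-49370.93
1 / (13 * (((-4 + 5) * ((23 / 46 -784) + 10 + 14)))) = -2 / 19747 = -0.00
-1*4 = -4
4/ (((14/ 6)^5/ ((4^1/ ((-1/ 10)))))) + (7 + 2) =6.69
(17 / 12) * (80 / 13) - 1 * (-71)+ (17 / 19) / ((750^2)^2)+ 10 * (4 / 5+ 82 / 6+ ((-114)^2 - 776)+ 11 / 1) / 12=803740078125000221 / 78152343750000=10284.27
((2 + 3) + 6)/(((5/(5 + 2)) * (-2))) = -77/10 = -7.70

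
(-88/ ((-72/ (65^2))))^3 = 100382543421875/ 729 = 137698962169.92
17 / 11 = 1.55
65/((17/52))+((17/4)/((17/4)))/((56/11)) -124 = 71419/952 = 75.02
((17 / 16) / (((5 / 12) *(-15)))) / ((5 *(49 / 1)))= -0.00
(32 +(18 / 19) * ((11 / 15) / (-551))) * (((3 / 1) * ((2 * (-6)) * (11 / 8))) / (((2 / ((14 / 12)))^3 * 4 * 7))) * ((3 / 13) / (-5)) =451405493 / 871020800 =0.52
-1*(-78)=78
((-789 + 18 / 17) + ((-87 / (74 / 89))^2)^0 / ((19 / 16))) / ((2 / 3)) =-762699 / 646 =-1180.65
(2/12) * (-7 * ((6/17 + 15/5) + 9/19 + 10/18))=-89173/17442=-5.11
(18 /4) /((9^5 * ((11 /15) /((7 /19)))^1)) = 35 /914166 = 0.00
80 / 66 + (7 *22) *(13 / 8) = 251.46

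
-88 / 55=-8 / 5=-1.60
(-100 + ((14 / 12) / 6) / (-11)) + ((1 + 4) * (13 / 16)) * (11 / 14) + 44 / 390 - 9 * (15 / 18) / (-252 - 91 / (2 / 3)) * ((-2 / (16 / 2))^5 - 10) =-165386008079 / 1706664960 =-96.91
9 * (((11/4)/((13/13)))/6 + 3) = 249/8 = 31.12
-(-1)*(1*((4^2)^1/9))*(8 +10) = 32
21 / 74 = 0.28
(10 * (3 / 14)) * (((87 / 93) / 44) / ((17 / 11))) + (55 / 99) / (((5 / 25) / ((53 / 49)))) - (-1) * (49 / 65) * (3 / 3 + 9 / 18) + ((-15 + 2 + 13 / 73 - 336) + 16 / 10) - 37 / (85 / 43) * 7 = -2091210036337 / 4411084860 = -474.08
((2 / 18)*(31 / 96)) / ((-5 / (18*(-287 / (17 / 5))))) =10.90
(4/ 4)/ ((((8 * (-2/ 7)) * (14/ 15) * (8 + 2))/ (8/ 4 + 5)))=-21/ 64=-0.33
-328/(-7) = 328/7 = 46.86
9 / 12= 3 / 4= 0.75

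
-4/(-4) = 1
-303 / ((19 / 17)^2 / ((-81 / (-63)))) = -788103 / 2527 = -311.87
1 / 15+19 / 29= 314 / 435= 0.72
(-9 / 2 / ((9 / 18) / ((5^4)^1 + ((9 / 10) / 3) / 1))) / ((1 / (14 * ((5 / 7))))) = -56277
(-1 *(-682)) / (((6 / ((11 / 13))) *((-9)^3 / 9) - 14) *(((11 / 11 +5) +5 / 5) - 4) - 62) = -3751 / 10049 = -0.37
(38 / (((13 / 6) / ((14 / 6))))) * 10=5320 / 13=409.23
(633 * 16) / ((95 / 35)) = 3731.37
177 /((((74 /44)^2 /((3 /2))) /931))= 87388.87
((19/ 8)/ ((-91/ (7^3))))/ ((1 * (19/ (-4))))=49/ 26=1.88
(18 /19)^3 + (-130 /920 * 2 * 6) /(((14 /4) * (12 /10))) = 493117 /1104299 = 0.45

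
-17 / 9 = -1.89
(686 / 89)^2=470596 / 7921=59.41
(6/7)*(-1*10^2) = -600/7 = -85.71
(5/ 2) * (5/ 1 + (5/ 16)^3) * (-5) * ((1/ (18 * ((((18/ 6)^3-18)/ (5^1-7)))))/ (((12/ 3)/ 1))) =515125/ 2654208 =0.19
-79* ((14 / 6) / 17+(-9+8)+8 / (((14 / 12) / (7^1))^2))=-1156876 / 51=-22683.84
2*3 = 6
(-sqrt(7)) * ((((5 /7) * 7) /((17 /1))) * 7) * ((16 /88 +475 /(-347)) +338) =-44996525 * sqrt(7) /64889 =-1834.67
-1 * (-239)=239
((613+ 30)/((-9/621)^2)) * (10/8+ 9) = 125514243/4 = 31378560.75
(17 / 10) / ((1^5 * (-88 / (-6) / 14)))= 357 / 220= 1.62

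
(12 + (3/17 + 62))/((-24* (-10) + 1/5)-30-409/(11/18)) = -69355/429233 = -0.16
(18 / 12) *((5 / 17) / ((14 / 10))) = 75 / 238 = 0.32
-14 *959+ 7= -13419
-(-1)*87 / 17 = 87 / 17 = 5.12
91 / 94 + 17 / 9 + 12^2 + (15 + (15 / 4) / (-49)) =13412893 / 82908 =161.78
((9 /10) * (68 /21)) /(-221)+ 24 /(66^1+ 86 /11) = 588 /1885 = 0.31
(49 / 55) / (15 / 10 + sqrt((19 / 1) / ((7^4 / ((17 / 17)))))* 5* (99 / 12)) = 0.17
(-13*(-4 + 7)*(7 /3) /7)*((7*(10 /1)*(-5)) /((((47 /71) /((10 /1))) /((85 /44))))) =68648125 /517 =132781.67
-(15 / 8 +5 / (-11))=-125 / 88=-1.42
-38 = -38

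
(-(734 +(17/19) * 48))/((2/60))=-442860/19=-23308.42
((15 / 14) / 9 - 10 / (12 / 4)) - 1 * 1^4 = -59 / 14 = -4.21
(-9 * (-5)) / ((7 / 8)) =360 / 7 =51.43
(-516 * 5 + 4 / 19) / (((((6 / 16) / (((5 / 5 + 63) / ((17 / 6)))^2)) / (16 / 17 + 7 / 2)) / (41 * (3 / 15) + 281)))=-2104186805157888 / 466735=-4508311579.71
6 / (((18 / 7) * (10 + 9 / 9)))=7 / 33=0.21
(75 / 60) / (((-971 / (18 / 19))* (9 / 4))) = -10 / 18449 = -0.00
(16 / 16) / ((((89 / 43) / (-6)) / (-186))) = 47988 / 89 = 539.19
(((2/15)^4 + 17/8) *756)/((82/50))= 6025271/6150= 979.72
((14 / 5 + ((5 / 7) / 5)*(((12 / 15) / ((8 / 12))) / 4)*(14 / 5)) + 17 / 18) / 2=1.93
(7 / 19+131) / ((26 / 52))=4992 / 19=262.74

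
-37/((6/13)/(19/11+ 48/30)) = -29341/110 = -266.74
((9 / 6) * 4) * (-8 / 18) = -2.67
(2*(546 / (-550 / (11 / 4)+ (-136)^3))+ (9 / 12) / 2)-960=-61899679 / 64504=-959.63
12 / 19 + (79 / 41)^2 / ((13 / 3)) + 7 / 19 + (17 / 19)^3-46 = -6509252869 / 149889727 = -43.43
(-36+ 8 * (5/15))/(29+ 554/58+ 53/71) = -41180/48549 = -0.85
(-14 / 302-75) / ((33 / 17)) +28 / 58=-5516914 / 144507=-38.18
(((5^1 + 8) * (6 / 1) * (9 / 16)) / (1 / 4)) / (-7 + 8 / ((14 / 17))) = 64.66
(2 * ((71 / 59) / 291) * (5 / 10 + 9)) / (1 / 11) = 14839 / 17169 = 0.86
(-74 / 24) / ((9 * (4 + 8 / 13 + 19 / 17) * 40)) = -8177 / 5473440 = -0.00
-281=-281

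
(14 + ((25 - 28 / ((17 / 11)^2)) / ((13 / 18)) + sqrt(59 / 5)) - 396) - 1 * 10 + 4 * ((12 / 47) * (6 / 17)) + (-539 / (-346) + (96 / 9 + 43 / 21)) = -153528319703 / 427674338 + sqrt(295) / 5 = -355.55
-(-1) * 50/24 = 25/12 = 2.08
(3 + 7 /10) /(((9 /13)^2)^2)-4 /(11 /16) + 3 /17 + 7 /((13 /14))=2871503977 /159497910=18.00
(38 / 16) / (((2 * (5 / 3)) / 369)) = 21033 / 80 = 262.91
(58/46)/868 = 29/19964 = 0.00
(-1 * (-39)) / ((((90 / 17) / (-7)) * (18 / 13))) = -20111 / 540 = -37.24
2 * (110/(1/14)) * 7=21560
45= 45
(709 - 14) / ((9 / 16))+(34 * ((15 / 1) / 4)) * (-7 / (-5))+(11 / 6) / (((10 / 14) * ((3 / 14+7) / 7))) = 1416.55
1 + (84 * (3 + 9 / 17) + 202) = 499.47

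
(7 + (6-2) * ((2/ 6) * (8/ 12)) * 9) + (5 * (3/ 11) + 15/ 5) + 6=25.36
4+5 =9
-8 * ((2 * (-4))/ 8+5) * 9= -288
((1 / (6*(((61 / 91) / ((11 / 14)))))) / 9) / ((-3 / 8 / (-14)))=4004 / 4941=0.81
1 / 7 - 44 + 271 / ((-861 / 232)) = -100633 / 861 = -116.88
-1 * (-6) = 6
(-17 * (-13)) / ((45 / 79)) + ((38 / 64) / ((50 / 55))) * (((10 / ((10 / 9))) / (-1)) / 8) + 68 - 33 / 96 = 10480879 / 23040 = 454.90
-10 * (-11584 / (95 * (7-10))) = -23168 / 57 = -406.46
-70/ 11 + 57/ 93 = -1961/ 341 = -5.75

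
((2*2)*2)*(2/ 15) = 16/ 15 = 1.07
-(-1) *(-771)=-771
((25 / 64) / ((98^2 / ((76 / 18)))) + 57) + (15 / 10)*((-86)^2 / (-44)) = -195.14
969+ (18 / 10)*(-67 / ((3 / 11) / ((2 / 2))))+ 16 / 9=23786 / 45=528.58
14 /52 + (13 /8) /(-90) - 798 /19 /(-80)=1453 /1872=0.78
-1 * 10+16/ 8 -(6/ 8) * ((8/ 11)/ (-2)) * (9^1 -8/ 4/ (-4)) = -119/ 22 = -5.41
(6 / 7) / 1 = 6 / 7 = 0.86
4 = 4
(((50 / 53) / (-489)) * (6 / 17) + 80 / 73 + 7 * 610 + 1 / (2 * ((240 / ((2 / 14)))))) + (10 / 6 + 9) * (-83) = 40654603224973 / 12007518880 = 3385.76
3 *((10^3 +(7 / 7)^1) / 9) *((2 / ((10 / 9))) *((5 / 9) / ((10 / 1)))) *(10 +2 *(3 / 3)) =2002 / 5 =400.40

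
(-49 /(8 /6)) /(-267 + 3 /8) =98 /711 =0.14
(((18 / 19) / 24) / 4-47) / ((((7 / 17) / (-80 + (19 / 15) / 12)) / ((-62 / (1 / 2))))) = -21652594459 / 19152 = -1130565.71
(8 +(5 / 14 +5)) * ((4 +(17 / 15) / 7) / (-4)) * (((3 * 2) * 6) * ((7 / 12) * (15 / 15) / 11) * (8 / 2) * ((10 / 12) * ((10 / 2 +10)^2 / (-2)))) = 9949.55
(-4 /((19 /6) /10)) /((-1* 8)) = 30 /19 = 1.58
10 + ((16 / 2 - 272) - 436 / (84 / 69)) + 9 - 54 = -4600 / 7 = -657.14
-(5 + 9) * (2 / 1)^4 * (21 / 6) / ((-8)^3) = 1.53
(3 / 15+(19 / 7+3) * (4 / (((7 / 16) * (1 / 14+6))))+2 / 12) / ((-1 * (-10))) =32029 / 35700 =0.90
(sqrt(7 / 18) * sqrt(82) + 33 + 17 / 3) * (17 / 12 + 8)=113 * sqrt(287) / 36 + 3277 / 9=417.29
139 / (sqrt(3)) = 139 * sqrt(3) / 3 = 80.25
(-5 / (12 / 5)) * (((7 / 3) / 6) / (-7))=25 / 216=0.12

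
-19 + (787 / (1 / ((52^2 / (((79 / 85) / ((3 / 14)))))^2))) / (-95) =-3219861.35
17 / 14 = 1.21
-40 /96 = -5 /12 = -0.42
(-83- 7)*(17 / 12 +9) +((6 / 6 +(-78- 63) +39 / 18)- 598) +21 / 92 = -461777 / 276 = -1673.11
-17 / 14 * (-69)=1173 / 14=83.79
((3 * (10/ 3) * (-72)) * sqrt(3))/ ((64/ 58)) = -1305 * sqrt(3)/ 2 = -1130.16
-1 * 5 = -5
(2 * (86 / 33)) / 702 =86 / 11583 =0.01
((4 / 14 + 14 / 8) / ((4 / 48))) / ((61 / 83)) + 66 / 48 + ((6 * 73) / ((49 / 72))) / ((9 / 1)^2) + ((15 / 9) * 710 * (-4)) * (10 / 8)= -421384955 / 71736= -5874.11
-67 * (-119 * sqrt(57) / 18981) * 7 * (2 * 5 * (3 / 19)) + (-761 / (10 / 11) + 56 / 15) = -798.32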